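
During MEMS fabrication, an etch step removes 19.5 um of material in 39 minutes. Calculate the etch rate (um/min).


Step 1: Etch rate = depth / time
Step 2: rate = 19.5 / 39
rate = 0.5 um/min


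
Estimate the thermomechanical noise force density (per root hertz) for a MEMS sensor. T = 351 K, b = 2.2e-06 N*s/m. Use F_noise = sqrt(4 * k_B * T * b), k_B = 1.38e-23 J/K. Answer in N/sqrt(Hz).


Step 1: Compute 4 * k_B * T * b
= 4 * 1.38e-23 * 351 * 2.2e-06
= 4.2625e-26 N^2/Hz
Step 2: F_noise = sqrt(4.2625e-26)
F_noise = 2.06e-13 N/sqrt(Hz)


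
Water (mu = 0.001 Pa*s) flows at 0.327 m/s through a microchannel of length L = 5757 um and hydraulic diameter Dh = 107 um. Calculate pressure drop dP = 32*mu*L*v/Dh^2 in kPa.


Step 1: Convert to SI: L = 5757e-6 m, Dh = 107e-6 m
Step 2: dP = 32 * 0.001 * 5757e-6 * 0.327 / (107e-6)^2
Step 3: dP = 5261.70 Pa
Step 4: Convert to kPa: dP = 5.26 kPa


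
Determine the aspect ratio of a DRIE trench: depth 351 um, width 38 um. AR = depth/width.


Step 1: AR = depth / width
Step 2: AR = 351 / 38
AR = 9.2


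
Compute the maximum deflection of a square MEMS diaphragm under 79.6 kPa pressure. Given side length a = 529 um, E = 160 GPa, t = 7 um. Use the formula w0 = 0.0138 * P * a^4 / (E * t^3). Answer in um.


Step 1: Convert pressure to compatible units (E is in GPa, so P in GPa).
P = 79.6 kPa = 79.6e-6 GPa
Step 2: Compute numerator: 0.0138 * P * a^4.
a^4 = 529^4 = 78310985281
numerator = 0.0138 * 79.6e-6 * 78310985281 = 8.602305e+04
Step 3: Compute denominator: E * t^3 = 160 * 7^3 = 54880
Step 4: w0 = numerator / denominator = 8.602305e+04 / 54880 = 1.5675 um


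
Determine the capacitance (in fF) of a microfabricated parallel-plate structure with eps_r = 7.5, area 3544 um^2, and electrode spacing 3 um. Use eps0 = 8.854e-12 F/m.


Step 1: Convert area to m^2: A = 3544e-12 m^2
Step 2: Convert gap to m: d = 3e-6 m
Step 3: C = eps0 * eps_r * A / d
C = 8.854e-12 * 7.5 * 3544e-12 / 3e-6
Step 4: Convert to fF (multiply by 1e15).
C = 78.45 fF


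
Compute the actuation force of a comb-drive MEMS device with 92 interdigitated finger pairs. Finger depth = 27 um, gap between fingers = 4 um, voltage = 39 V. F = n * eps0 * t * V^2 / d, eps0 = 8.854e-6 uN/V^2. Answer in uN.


Step 1: Parameters: n=92, eps0=8.854e-6 uN/V^2, t=27 um, V=39 V, d=4 um
Step 2: V^2 = 1521
Step 3: F = 92 * 8.854e-6 * 27 * 1521 / 4
F = 8.363 uN


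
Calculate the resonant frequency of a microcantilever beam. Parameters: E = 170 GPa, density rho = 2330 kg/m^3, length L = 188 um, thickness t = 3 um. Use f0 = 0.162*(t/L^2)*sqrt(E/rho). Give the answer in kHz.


Step 1: Convert units to SI.
t_SI = 3e-6 m, L_SI = 188e-6 m
Step 2: Calculate sqrt(E/rho).
sqrt(170e9 / 2330) = 8541.74 m/s
Step 3: Compute f0.
f0 = 0.162 * 3e-6 / (188e-6)^2 * 8541.74 = 117453.8 Hz = 117.45 kHz


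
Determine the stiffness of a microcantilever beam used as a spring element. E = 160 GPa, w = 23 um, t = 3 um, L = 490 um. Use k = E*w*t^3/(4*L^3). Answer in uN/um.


Step 1: Convert E to consistent units (1 GPa = 1000 uN/um^2).
E = 160 GPa = 160000 uN/um^2
Step 2: Compute t^3 = 3^3 = 27
Step 3: Compute L^3 = 490^3 = 117649000
Step 4: k = 160000 * 23 * 27 / (4 * 117649000)
k = 0.2111 uN/um


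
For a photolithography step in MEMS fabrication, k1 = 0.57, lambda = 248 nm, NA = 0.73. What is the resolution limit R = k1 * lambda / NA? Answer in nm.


Step 1: Identify values: k1 = 0.57, lambda = 248 nm, NA = 0.73
Step 2: R = k1 * lambda / NA
R = 0.57 * 248 / 0.73
R = 193.6 nm


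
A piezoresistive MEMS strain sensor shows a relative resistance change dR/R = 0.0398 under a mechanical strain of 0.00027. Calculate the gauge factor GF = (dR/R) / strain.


Step 1: Identify values.
dR/R = 0.0398, strain = 0.00027
Step 2: GF = (dR/R) / strain = 0.0398 / 0.00027
GF = 147.4


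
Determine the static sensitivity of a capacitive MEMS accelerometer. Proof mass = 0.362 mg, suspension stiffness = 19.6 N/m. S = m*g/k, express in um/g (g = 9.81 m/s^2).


Step 1: Convert mass: m = 0.362 mg = 3.62e-07 kg
Step 2: S = m * g / k = 3.62e-07 * 9.81 / 19.6
Step 3: S = 1.81e-07 m/g
Step 4: Convert to um/g: S = 0.181 um/g


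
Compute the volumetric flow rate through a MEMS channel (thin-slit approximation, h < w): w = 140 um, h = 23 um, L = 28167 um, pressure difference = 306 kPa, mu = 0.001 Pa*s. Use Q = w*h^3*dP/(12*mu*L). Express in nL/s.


Step 1: Convert all dimensions to SI (meters).
w = 140e-6 m, h = 23e-6 m, L = 28167e-6 m, dP = 306e3 Pa
Step 2: Q = w * h^3 * dP / (12 * mu * L)
Q = 140e-6 * (23e-6)^3 * 306e3 / (12 * 0.001 * 28167e-6) = 1.542095e-09 m^3/s
Step 3: Convert Q from m^3/s to nL/s (1 m^3 = 1e12 nL, so multiply by 1e12).
Q = 1542.095 nL/s


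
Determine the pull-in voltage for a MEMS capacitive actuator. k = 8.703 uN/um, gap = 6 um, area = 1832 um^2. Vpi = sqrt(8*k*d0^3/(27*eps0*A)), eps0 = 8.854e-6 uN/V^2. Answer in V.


Step 1: Compute numerator: 8 * k * d0^3 = 8 * 8.703 * 6^3 = 15038.784
Step 2: Compute denominator: 27 * eps0 * A = 27 * 8.854e-6 * 1832 = 0.437954
Step 3: Vpi = sqrt(15038.784 / 0.437954)
Vpi = 185.31 V


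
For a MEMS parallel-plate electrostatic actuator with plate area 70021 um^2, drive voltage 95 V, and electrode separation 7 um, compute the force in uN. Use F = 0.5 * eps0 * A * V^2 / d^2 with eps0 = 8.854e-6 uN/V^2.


Step 1: Identify parameters.
eps0 = 8.854e-6 uN/V^2, A = 70021 um^2, V = 95 V, d = 7 um
Step 2: Compute V^2 = 95^2 = 9025
Step 3: Compute d^2 = 7^2 = 49
Step 4: F = 0.5 * 8.854e-6 * 70021 * 9025 / 49
F = 57.094 uN


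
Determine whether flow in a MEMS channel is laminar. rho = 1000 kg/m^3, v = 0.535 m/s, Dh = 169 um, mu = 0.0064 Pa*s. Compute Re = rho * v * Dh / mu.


Step 1: Convert Dh to meters: Dh = 169e-6 m
Step 2: Re = rho * v * Dh / mu
Re = 1000 * 0.535 * 169e-6 / 0.0064
Re = 14.127
Since Re = 14.127 is below ~2300, the flow is laminar.


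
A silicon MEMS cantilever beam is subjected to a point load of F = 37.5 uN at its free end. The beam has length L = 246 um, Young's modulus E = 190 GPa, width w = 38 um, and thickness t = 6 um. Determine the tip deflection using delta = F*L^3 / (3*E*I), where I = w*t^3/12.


Step 1: Calculate the second moment of area.
I = w * t^3 / 12 = 38 * 6^3 / 12 = 684.0 um^4
Step 2: Convert E to consistent units (1 GPa = 1000 uN/um^2).
E = 190 GPa = 190000 uN/um^2
Step 3: Calculate tip deflection.
delta = F * L^3 / (3 * E * I)
delta = 37.5 * 246^3 / (3 * 190000 * 684.0)
delta = 1.4319 um


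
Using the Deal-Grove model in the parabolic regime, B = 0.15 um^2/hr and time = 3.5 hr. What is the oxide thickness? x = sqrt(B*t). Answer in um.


Step 1: Compute B*t = 0.15 * 3.5 = 0.525
Step 2: x = sqrt(0.525)
x = 0.725 um


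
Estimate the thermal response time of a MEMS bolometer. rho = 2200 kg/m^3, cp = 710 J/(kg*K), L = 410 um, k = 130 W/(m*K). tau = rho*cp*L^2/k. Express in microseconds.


Step 1: Convert L to m: L = 410e-6 m
Step 2: L^2 = (410e-6)^2 = 1.681e-07 m^2
Step 3: tau = 2200 * 710 * 1.681e-07 / 130 = 2.01978615e-03 s
Step 4: Convert to microseconds (multiply by 1e6).
tau = 2019.786 us


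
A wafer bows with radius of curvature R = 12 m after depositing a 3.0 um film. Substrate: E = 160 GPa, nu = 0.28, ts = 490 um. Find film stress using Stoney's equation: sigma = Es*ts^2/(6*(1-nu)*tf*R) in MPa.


Step 1: Compute numerator: Es * ts^2 = 160 * 490^2 = 38416000 (GPa*um^2)
Step 2: Compute denominator (R in um): 6*(1-nu)*tf*R = 6*0.72*3.0*12e6 = 155520000.0 (um^2)
Step 3: sigma (GPa) = 38416000 / 155520000.0 = 2.47016e-01 GPa
Step 4: Convert to MPa (x1000): sigma = 247.0 MPa


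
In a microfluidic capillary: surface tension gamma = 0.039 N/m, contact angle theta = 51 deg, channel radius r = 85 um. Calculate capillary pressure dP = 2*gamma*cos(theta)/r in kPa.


Step 1: cos(51 deg) = 0.6293
Step 2: Convert r to m: r = 85e-6 m
Step 3: dP = 2 * 0.039 * 0.6293 / 85e-6 = 577.5 Pa
Step 4: Convert Pa to kPa (divide by 1000).
dP = 0.58 kPa


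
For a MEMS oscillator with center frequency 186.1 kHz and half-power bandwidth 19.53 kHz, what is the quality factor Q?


Step 1: Q = f0 / bandwidth
Step 2: Q = 186.1 / 19.53
Q = 9.5


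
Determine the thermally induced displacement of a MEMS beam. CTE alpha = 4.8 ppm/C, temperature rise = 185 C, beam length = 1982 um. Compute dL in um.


Step 1: Convert CTE: alpha = 4.8 ppm/C = 4.8e-6 /C
Step 2: dL = 4.8e-6 * 185 * 1982
dL = 1.76 um


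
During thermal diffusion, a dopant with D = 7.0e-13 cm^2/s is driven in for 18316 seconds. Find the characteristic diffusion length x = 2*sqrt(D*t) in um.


Step 1: Compute D*t = 7.0e-13 * 18316 = 1.28212e-08 cm^2
Step 2: sqrt(D*t) = 1.13231e-04 cm
Step 3: x = 2 * 1.13231e-04 cm = 2.26462e-04 cm
Step 4: Convert to um (1 cm = 1e4 um): x = 2.265 um


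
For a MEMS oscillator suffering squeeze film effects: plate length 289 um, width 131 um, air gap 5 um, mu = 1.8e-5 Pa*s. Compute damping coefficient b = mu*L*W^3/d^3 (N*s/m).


Step 1: Convert to SI.
L = 289e-6 m, W = 131e-6 m, d = 5e-6 m
Step 2: W^3 = (131e-6)^3 = 2.25e-12 m^3
Step 3: d^3 = (5e-6)^3 = 1.25e-16 m^3
Step 4: b = 1.8e-5 * 289e-6 * 2.25e-12 / 1.25e-16
b = 9.36e-05 N*s/m


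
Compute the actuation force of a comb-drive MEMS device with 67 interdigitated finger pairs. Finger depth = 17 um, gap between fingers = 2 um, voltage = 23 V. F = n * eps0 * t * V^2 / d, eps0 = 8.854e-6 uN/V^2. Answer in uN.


Step 1: Parameters: n=67, eps0=8.854e-6 uN/V^2, t=17 um, V=23 V, d=2 um
Step 2: V^2 = 529
Step 3: F = 67 * 8.854e-6 * 17 * 529 / 2
F = 2.667 uN


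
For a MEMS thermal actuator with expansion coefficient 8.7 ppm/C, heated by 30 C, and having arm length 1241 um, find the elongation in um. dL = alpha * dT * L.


Step 1: Convert CTE: alpha = 8.7 ppm/C = 8.7e-6 /C
Step 2: dL = 8.7e-6 * 30 * 1241
dL = 0.3239 um


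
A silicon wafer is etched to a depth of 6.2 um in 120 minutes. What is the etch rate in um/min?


Step 1: Etch rate = depth / time
Step 2: rate = 6.2 / 120
rate = 0.052 um/min


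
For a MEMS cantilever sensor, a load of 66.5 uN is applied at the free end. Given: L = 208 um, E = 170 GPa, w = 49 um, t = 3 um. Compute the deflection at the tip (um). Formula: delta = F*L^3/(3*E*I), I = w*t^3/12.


Step 1: Calculate the second moment of area.
I = w * t^3 / 12 = 49 * 3^3 / 12 = 110.25 um^4
Step 2: Convert E to consistent units (1 GPa = 1000 uN/um^2).
E = 170 GPa = 170000 uN/um^2
Step 3: Calculate tip deflection.
delta = F * L^3 / (3 * E * I)
delta = 66.5 * 208^3 / (3 * 170000 * 110.25)
delta = 10.643 um


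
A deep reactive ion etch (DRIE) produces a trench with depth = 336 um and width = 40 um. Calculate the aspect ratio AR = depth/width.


Step 1: AR = depth / width
Step 2: AR = 336 / 40
AR = 8.4


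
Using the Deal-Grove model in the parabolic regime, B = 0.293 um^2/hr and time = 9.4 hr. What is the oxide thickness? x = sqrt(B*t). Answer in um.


Step 1: Compute B*t = 0.293 * 9.4 = 2.7542
Step 2: x = sqrt(2.7542)
x = 1.66 um


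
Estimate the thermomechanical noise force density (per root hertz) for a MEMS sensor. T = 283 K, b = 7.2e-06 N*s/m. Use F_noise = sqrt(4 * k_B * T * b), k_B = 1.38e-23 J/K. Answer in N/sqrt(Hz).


Step 1: Compute 4 * k_B * T * b
= 4 * 1.38e-23 * 283 * 7.2e-06
= 1.1248e-25 N^2/Hz
Step 2: F_noise = sqrt(1.1248e-25)
F_noise = 3.35e-13 N/sqrt(Hz)


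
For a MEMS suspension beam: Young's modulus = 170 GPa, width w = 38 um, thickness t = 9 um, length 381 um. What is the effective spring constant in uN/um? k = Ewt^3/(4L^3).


Step 1: Convert E to consistent units (1 GPa = 1000 uN/um^2).
E = 170 GPa = 170000 uN/um^2
Step 2: Compute t^3 = 9^3 = 729
Step 3: Compute L^3 = 381^3 = 55306341
Step 4: k = 170000 * 38 * 729 / (4 * 55306341)
k = 21.2875 uN/um


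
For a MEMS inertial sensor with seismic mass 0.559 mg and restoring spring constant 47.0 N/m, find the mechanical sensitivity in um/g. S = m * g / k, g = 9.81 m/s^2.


Step 1: Convert mass: m = 0.559 mg = 5.59e-07 kg
Step 2: S = m * g / k = 5.59e-07 * 9.81 / 47.0
Step 3: S = 1.17e-07 m/g
Step 4: Convert to um/g: S = 0.117 um/g


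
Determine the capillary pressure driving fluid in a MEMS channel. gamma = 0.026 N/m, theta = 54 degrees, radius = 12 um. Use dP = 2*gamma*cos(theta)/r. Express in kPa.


Step 1: cos(54 deg) = 0.5878
Step 2: Convert r to m: r = 12e-6 m
Step 3: dP = 2 * 0.026 * 0.5878 / 12e-6 = 2547.1 Pa
Step 4: Convert Pa to kPa (divide by 1000).
dP = 2.55 kPa


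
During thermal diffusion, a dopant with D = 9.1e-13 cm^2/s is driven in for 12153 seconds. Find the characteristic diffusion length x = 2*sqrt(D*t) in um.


Step 1: Compute D*t = 9.1e-13 * 12153 = 1.105923e-08 cm^2
Step 2: sqrt(D*t) = 1.05163e-04 cm
Step 3: x = 2 * 1.05163e-04 cm = 2.10326e-04 cm
Step 4: Convert to um (1 cm = 1e4 um): x = 2.103 um


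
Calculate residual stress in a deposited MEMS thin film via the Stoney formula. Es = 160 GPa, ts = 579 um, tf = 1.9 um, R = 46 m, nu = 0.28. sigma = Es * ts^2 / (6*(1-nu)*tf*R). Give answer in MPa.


Step 1: Compute numerator: Es * ts^2 = 160 * 579^2 = 53638560 (GPa*um^2)
Step 2: Compute denominator (R in um): 6*(1-nu)*tf*R = 6*0.72*1.9*46e6 = 377568000.0 (um^2)
Step 3: sigma (GPa) = 53638560 / 377568000.0 = 1.42063e-01 GPa
Step 4: Convert to MPa (x1000): sigma = 142.1 MPa


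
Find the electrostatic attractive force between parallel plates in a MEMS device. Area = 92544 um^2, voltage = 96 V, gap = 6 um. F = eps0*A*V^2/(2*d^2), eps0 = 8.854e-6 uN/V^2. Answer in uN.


Step 1: Identify parameters.
eps0 = 8.854e-6 uN/V^2, A = 92544 um^2, V = 96 V, d = 6 um
Step 2: Compute V^2 = 96^2 = 9216
Step 3: Compute d^2 = 6^2 = 36
Step 4: F = 0.5 * 8.854e-6 * 92544 * 9216 / 36
F = 104.881 uN


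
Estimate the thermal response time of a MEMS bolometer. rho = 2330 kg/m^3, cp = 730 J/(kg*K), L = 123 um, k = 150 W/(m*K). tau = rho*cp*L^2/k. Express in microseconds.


Step 1: Convert L to m: L = 123e-6 m
Step 2: L^2 = (123e-6)^2 = 1.5129e-08 m^2
Step 3: tau = 2330 * 730 * 1.5129e-08 / 150 = 1.7155277e-04 s
Step 4: Convert to microseconds (multiply by 1e6).
tau = 171.553 us


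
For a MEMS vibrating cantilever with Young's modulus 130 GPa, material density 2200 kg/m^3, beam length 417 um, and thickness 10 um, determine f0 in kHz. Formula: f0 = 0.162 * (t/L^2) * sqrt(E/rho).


Step 1: Convert units to SI.
t_SI = 10e-6 m, L_SI = 417e-6 m
Step 2: Calculate sqrt(E/rho).
sqrt(130e9 / 2200) = 7687.06 m/s
Step 3: Compute f0.
f0 = 0.162 * 10e-6 / (417e-6)^2 * 7687.06 = 71614.9 Hz = 71.61 kHz


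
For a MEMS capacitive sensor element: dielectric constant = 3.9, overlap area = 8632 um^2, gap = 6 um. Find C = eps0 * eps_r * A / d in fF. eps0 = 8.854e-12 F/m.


Step 1: Convert area to m^2: A = 8632e-12 m^2
Step 2: Convert gap to m: d = 6e-6 m
Step 3: C = eps0 * eps_r * A / d
C = 8.854e-12 * 3.9 * 8632e-12 / 6e-6
Step 4: Convert to fF (multiply by 1e15).
C = 49.68 fF


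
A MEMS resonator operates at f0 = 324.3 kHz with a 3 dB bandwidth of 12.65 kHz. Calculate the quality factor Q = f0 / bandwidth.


Step 1: Q = f0 / bandwidth
Step 2: Q = 324.3 / 12.65
Q = 25.6


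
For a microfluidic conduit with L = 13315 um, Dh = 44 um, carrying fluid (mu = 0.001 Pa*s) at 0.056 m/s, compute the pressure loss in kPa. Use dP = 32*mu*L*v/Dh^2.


Step 1: Convert to SI: L = 13315e-6 m, Dh = 44e-6 m
Step 2: dP = 32 * 0.001 * 13315e-6 * 0.056 / (44e-6)^2
Step 3: dP = 12324.63 Pa
Step 4: Convert to kPa: dP = 12.32 kPa


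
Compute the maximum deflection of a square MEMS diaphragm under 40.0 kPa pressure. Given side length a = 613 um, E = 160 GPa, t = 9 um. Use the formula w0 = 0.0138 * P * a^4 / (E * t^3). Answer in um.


Step 1: Convert pressure to compatible units (E is in GPa, so P in GPa).
P = 40.0 kPa = 40.0e-6 GPa
Step 2: Compute numerator: 0.0138 * P * a^4.
a^4 = 613^4 = 141202341361
numerator = 0.0138 * 40.0e-6 * 141202341361 = 7.79437e+04
Step 3: Compute denominator: E * t^3 = 160 * 9^3 = 116640
Step 4: w0 = numerator / denominator = 7.79437e+04 / 116640 = 0.6682 um


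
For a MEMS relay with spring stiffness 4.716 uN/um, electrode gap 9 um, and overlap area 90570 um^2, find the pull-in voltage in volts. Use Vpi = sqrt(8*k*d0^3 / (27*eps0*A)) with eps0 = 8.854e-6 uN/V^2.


Step 1: Compute numerator: 8 * k * d0^3 = 8 * 4.716 * 9^3 = 27503.712
Step 2: Compute denominator: 27 * eps0 * A = 27 * 8.854e-6 * 90570 = 21.651483
Step 3: Vpi = sqrt(27503.712 / 21.651483)
Vpi = 35.64 V


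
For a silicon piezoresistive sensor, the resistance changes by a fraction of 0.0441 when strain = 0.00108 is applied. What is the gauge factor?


Step 1: Identify values.
dR/R = 0.0441, strain = 0.00108
Step 2: GF = (dR/R) / strain = 0.0441 / 0.00108
GF = 40.8


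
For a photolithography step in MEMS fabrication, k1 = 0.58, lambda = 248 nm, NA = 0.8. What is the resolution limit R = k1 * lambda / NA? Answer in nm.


Step 1: Identify values: k1 = 0.58, lambda = 248 nm, NA = 0.8
Step 2: R = k1 * lambda / NA
R = 0.58 * 248 / 0.8
R = 179.8 nm


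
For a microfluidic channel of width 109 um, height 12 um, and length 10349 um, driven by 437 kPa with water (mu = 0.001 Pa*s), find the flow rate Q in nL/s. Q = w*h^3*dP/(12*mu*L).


Step 1: Convert all dimensions to SI (meters).
w = 109e-6 m, h = 12e-6 m, L = 10349e-6 m, dP = 437e3 Pa
Step 2: Q = w * h^3 * dP / (12 * mu * L)
Q = 109e-6 * (12e-6)^3 * 437e3 / (12 * 0.001 * 10349e-6) = 6.6278404e-10 m^3/s
Step 3: Convert Q from m^3/s to nL/s (1 m^3 = 1e12 nL, so multiply by 1e12).
Q = 662.784 nL/s


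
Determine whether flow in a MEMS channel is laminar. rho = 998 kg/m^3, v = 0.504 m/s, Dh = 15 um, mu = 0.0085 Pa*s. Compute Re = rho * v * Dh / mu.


Step 1: Convert Dh to meters: Dh = 15e-6 m
Step 2: Re = rho * v * Dh / mu
Re = 998 * 0.504 * 15e-6 / 0.0085
Re = 0.888
Since Re = 0.888 is below ~2300, the flow is laminar.


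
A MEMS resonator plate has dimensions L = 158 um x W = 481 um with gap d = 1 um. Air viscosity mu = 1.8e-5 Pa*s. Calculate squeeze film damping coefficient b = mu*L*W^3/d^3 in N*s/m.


Step 1: Convert to SI.
L = 158e-6 m, W = 481e-6 m, d = 1e-6 m
Step 2: W^3 = (481e-6)^3 = 1.11e-10 m^3
Step 3: d^3 = (1e-6)^3 = 1.00e-18 m^3
Step 4: b = 1.8e-5 * 158e-6 * 1.11e-10 / 1.00e-18
b = 3.16e-01 N*s/m


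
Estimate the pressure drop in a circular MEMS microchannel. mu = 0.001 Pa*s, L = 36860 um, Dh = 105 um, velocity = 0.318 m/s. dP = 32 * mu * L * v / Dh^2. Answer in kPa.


Step 1: Convert to SI: L = 36860e-6 m, Dh = 105e-6 m
Step 2: dP = 32 * 0.001 * 36860e-6 * 0.318 / (105e-6)^2
Step 3: dP = 34021.53 Pa
Step 4: Convert to kPa: dP = 34.02 kPa


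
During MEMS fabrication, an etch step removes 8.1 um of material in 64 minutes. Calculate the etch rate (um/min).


Step 1: Etch rate = depth / time
Step 2: rate = 8.1 / 64
rate = 0.127 um/min


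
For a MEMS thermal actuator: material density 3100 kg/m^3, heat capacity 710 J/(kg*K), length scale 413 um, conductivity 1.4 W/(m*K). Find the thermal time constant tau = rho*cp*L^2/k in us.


Step 1: Convert L to m: L = 413e-6 m
Step 2: L^2 = (413e-6)^2 = 1.70569e-07 m^2
Step 3: tau = 3100 * 710 * 1.70569e-07 / 1.4 = 2.68158835e-01 s
Step 4: Convert to microseconds (multiply by 1e6).
tau = 268158.835 us


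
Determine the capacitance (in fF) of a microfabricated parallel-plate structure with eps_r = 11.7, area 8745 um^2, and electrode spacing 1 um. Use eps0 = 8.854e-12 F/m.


Step 1: Convert area to m^2: A = 8745e-12 m^2
Step 2: Convert gap to m: d = 1e-6 m
Step 3: C = eps0 * eps_r * A / d
C = 8.854e-12 * 11.7 * 8745e-12 / 1e-6
Step 4: Convert to fF (multiply by 1e15).
C = 905.91 fF


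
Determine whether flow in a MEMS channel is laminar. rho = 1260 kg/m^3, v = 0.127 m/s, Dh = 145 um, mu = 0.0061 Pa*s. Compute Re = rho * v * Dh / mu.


Step 1: Convert Dh to meters: Dh = 145e-6 m
Step 2: Re = rho * v * Dh / mu
Re = 1260 * 0.127 * 145e-6 / 0.0061
Re = 3.804
Since Re = 3.804 is below ~2300, the flow is laminar.


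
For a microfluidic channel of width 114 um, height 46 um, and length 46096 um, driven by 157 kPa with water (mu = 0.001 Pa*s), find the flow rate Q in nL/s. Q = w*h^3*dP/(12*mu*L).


Step 1: Convert all dimensions to SI (meters).
w = 114e-6 m, h = 46e-6 m, L = 46096e-6 m, dP = 157e3 Pa
Step 2: Q = w * h^3 * dP / (12 * mu * L)
Q = 114e-6 * (46e-6)^3 * 157e3 / (12 * 0.001 * 46096e-6) = 3.14944125e-09 m^3/s
Step 3: Convert Q from m^3/s to nL/s (1 m^3 = 1e12 nL, so multiply by 1e12).
Q = 3149.441 nL/s


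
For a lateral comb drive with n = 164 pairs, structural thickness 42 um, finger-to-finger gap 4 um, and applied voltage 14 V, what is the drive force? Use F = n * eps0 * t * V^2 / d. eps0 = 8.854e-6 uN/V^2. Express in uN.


Step 1: Parameters: n=164, eps0=8.854e-6 uN/V^2, t=42 um, V=14 V, d=4 um
Step 2: V^2 = 196
Step 3: F = 164 * 8.854e-6 * 42 * 196 / 4
F = 2.988 uN


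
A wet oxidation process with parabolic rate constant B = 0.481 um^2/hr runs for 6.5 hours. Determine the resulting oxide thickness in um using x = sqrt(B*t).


Step 1: Compute B*t = 0.481 * 6.5 = 3.1265
Step 2: x = sqrt(3.1265)
x = 1.768 um


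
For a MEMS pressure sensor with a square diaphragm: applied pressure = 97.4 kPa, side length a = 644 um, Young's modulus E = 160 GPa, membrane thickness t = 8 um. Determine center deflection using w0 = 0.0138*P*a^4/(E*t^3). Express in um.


Step 1: Convert pressure to compatible units (E is in GPa, so P in GPa).
P = 97.4 kPa = 97.4e-6 GPa
Step 2: Compute numerator: 0.0138 * P * a^4.
a^4 = 644^4 = 172005949696
numerator = 0.0138 * 97.4e-6 * 172005949696 = 2.311966e+05
Step 3: Compute denominator: E * t^3 = 160 * 8^3 = 81920
Step 4: w0 = numerator / denominator = 2.311966e+05 / 81920 = 2.8222 um


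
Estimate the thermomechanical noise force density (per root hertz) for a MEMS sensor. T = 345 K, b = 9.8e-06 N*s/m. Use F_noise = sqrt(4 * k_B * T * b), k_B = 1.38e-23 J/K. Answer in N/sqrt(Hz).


Step 1: Compute 4 * k_B * T * b
= 4 * 1.38e-23 * 345 * 9.8e-06
= 1.8663e-25 N^2/Hz
Step 2: F_noise = sqrt(1.8663e-25)
F_noise = 4.32e-13 N/sqrt(Hz)


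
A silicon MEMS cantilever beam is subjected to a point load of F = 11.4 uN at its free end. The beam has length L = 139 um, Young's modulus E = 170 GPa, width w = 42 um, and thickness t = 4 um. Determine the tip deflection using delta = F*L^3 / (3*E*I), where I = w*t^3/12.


Step 1: Calculate the second moment of area.
I = w * t^3 / 12 = 42 * 4^3 / 12 = 224.0 um^4
Step 2: Convert E to consistent units (1 GPa = 1000 uN/um^2).
E = 170 GPa = 170000 uN/um^2
Step 3: Calculate tip deflection.
delta = F * L^3 / (3 * E * I)
delta = 11.4 * 139^3 / (3 * 170000 * 224.0)
delta = 0.268 um


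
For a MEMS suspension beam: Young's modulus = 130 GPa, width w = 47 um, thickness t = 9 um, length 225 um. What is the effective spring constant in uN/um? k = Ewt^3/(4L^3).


Step 1: Convert E to consistent units (1 GPa = 1000 uN/um^2).
E = 130 GPa = 130000 uN/um^2
Step 2: Compute t^3 = 9^3 = 729
Step 3: Compute L^3 = 225^3 = 11390625
Step 4: k = 130000 * 47 * 729 / (4 * 11390625)
k = 97.76 uN/um


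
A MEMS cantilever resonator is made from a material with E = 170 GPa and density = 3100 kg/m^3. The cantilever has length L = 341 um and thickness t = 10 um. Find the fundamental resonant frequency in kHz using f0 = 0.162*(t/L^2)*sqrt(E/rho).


Step 1: Convert units to SI.
t_SI = 10e-6 m, L_SI = 341e-6 m
Step 2: Calculate sqrt(E/rho).
sqrt(170e9 / 3100) = 7405.32 m/s
Step 3: Compute f0.
f0 = 0.162 * 10e-6 / (341e-6)^2 * 7405.32 = 103169.2 Hz = 103.17 kHz


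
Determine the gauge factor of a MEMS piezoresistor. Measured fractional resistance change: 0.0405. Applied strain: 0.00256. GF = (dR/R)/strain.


Step 1: Identify values.
dR/R = 0.0405, strain = 0.00256
Step 2: GF = (dR/R) / strain = 0.0405 / 0.00256
GF = 15.8


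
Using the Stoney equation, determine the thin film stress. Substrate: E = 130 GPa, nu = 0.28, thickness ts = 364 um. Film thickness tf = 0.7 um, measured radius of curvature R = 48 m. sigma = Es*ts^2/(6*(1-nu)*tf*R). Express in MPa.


Step 1: Compute numerator: Es * ts^2 = 130 * 364^2 = 17224480 (GPa*um^2)
Step 2: Compute denominator (R in um): 6*(1-nu)*tf*R = 6*0.72*0.7*48e6 = 145152000.0 (um^2)
Step 3: sigma (GPa) = 17224480 / 145152000.0 = 1.18665e-01 GPa
Step 4: Convert to MPa (x1000): sigma = 118.7 MPa


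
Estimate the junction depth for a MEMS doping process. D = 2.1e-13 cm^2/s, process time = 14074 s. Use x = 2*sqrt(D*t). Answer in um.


Step 1: Compute D*t = 2.1e-13 * 14074 = 2.95554e-09 cm^2
Step 2: sqrt(D*t) = 5.43649e-05 cm
Step 3: x = 2 * 5.43649e-05 cm = 1.087298e-04 cm
Step 4: Convert to um (1 cm = 1e4 um): x = 1.087 um


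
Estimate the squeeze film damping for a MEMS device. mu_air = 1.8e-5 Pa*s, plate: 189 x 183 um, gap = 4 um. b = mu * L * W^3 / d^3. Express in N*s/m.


Step 1: Convert to SI.
L = 189e-6 m, W = 183e-6 m, d = 4e-6 m
Step 2: W^3 = (183e-6)^3 = 6.13e-12 m^3
Step 3: d^3 = (4e-6)^3 = 6.40e-17 m^3
Step 4: b = 1.8e-5 * 189e-6 * 6.13e-12 / 6.40e-17
b = 3.26e-04 N*s/m


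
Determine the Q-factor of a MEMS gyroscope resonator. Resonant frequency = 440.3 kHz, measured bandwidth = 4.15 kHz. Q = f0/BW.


Step 1: Q = f0 / bandwidth
Step 2: Q = 440.3 / 4.15
Q = 106.1


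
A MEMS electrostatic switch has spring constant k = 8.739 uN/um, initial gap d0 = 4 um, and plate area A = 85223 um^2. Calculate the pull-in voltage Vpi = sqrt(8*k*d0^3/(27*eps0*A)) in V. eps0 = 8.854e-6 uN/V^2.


Step 1: Compute numerator: 8 * k * d0^3 = 8 * 8.739 * 4^3 = 4474.368
Step 2: Compute denominator: 27 * eps0 * A = 27 * 8.854e-6 * 85223 = 20.37324
Step 3: Vpi = sqrt(4474.368 / 20.37324)
Vpi = 14.82 V


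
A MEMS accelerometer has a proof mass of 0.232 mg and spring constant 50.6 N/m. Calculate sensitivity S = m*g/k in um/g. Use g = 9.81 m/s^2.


Step 1: Convert mass: m = 0.232 mg = 2.32e-07 kg
Step 2: S = m * g / k = 2.32e-07 * 9.81 / 50.6
Step 3: S = 4.50e-08 m/g
Step 4: Convert to um/g: S = 0.045 um/g


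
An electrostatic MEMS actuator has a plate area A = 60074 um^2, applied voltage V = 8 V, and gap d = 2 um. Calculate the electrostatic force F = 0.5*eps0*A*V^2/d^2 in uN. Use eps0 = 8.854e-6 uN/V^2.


Step 1: Identify parameters.
eps0 = 8.854e-6 uN/V^2, A = 60074 um^2, V = 8 V, d = 2 um
Step 2: Compute V^2 = 8^2 = 64
Step 3: Compute d^2 = 2^2 = 4
Step 4: F = 0.5 * 8.854e-6 * 60074 * 64 / 4
F = 4.255 uN


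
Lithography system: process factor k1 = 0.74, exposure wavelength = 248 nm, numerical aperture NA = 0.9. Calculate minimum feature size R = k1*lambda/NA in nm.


Step 1: Identify values: k1 = 0.74, lambda = 248 nm, NA = 0.9
Step 2: R = k1 * lambda / NA
R = 0.74 * 248 / 0.9
R = 203.9 nm


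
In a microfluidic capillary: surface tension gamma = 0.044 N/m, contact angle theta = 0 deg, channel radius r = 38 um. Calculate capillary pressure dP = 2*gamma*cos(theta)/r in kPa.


Step 1: cos(0 deg) = 1.0
Step 2: Convert r to m: r = 38e-6 m
Step 3: dP = 2 * 0.044 * 1.0 / 38e-6 = 2315.8 Pa
Step 4: Convert Pa to kPa (divide by 1000).
dP = 2.32 kPa


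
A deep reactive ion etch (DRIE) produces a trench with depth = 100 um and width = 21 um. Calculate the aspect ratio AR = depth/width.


Step 1: AR = depth / width
Step 2: AR = 100 / 21
AR = 4.8


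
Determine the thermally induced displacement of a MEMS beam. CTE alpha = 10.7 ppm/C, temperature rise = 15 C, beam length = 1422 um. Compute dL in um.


Step 1: Convert CTE: alpha = 10.7 ppm/C = 10.7e-6 /C
Step 2: dL = 10.7e-6 * 15 * 1422
dL = 0.2282 um


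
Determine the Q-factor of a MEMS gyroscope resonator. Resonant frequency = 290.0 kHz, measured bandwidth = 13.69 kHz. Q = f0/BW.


Step 1: Q = f0 / bandwidth
Step 2: Q = 290.0 / 13.69
Q = 21.2


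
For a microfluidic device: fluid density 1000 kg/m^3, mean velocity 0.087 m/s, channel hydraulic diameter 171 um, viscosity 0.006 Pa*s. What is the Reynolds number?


Step 1: Convert Dh to meters: Dh = 171e-6 m
Step 2: Re = rho * v * Dh / mu
Re = 1000 * 0.087 * 171e-6 / 0.006
Re = 2.48


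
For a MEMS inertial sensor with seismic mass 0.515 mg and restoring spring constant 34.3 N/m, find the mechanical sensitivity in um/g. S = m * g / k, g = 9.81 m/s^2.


Step 1: Convert mass: m = 0.515 mg = 5.15e-07 kg
Step 2: S = m * g / k = 5.15e-07 * 9.81 / 34.3
Step 3: S = 1.47e-07 m/g
Step 4: Convert to um/g: S = 0.147 um/g


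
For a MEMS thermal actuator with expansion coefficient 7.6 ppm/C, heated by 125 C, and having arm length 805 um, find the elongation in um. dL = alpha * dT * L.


Step 1: Convert CTE: alpha = 7.6 ppm/C = 7.6e-6 /C
Step 2: dL = 7.6e-6 * 125 * 805
dL = 0.7647 um


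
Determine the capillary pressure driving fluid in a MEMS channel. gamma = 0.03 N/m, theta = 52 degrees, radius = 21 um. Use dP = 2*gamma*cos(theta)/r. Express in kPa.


Step 1: cos(52 deg) = 0.6157
Step 2: Convert r to m: r = 21e-6 m
Step 3: dP = 2 * 0.03 * 0.6157 / 21e-6 = 1759.1 Pa
Step 4: Convert Pa to kPa (divide by 1000).
dP = 1.76 kPa


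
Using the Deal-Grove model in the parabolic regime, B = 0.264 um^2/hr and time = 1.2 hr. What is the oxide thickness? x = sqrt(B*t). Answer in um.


Step 1: Compute B*t = 0.264 * 1.2 = 0.3168
Step 2: x = sqrt(0.3168)
x = 0.563 um


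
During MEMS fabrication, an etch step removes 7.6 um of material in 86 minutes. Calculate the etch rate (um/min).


Step 1: Etch rate = depth / time
Step 2: rate = 7.6 / 86
rate = 0.088 um/min


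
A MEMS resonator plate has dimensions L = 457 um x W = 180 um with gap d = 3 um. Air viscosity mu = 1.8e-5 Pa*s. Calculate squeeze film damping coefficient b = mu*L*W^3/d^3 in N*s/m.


Step 1: Convert to SI.
L = 457e-6 m, W = 180e-6 m, d = 3e-6 m
Step 2: W^3 = (180e-6)^3 = 5.83e-12 m^3
Step 3: d^3 = (3e-6)^3 = 2.70e-17 m^3
Step 4: b = 1.8e-5 * 457e-6 * 5.83e-12 / 2.70e-17
b = 1.78e-03 N*s/m


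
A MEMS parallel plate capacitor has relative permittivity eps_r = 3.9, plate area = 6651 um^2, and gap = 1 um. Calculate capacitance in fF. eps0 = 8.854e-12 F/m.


Step 1: Convert area to m^2: A = 6651e-12 m^2
Step 2: Convert gap to m: d = 1e-6 m
Step 3: C = eps0 * eps_r * A / d
C = 8.854e-12 * 3.9 * 6651e-12 / 1e-6
Step 4: Convert to fF (multiply by 1e15).
C = 229.66 fF


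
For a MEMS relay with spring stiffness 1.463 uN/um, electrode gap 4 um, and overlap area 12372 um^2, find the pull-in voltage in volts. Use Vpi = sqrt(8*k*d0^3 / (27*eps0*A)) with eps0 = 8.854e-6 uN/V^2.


Step 1: Compute numerator: 8 * k * d0^3 = 8 * 1.463 * 4^3 = 749.056
Step 2: Compute denominator: 27 * eps0 * A = 27 * 8.854e-6 * 12372 = 2.957626
Step 3: Vpi = sqrt(749.056 / 2.957626)
Vpi = 15.91 V


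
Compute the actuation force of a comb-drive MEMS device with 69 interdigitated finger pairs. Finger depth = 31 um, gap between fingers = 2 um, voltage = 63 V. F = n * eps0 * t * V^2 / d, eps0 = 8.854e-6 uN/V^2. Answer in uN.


Step 1: Parameters: n=69, eps0=8.854e-6 uN/V^2, t=31 um, V=63 V, d=2 um
Step 2: V^2 = 3969
Step 3: F = 69 * 8.854e-6 * 31 * 3969 / 2
F = 37.584 uN


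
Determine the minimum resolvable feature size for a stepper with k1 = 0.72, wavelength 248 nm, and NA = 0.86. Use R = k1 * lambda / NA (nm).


Step 1: Identify values: k1 = 0.72, lambda = 248 nm, NA = 0.86
Step 2: R = k1 * lambda / NA
R = 0.72 * 248 / 0.86
R = 207.6 nm


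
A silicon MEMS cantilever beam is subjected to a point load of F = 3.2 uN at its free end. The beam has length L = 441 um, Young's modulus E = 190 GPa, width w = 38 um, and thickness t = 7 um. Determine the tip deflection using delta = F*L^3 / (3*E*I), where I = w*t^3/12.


Step 1: Calculate the second moment of area.
I = w * t^3 / 12 = 38 * 7^3 / 12 = 1086.1667 um^4
Step 2: Convert E to consistent units (1 GPa = 1000 uN/um^2).
E = 190 GPa = 190000 uN/um^2
Step 3: Calculate tip deflection.
delta = F * L^3 / (3 * E * I)
delta = 3.2 * 441^3 / (3 * 190000 * 1086.1667)
delta = 0.4433 um


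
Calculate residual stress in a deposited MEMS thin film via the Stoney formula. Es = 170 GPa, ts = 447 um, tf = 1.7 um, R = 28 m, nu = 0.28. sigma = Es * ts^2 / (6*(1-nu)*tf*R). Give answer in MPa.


Step 1: Compute numerator: Es * ts^2 = 170 * 447^2 = 33967530 (GPa*um^2)
Step 2: Compute denominator (R in um): 6*(1-nu)*tf*R = 6*0.72*1.7*28e6 = 205632000.0 (um^2)
Step 3: sigma (GPa) = 33967530 / 205632000.0 = 1.65186e-01 GPa
Step 4: Convert to MPa (x1000): sigma = 165.2 MPa


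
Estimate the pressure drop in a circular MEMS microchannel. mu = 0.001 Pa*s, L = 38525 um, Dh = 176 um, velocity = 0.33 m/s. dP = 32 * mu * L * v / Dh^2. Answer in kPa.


Step 1: Convert to SI: L = 38525e-6 m, Dh = 176e-6 m
Step 2: dP = 32 * 0.001 * 38525e-6 * 0.33 / (176e-6)^2
Step 3: dP = 13133.52 Pa
Step 4: Convert to kPa: dP = 13.13 kPa


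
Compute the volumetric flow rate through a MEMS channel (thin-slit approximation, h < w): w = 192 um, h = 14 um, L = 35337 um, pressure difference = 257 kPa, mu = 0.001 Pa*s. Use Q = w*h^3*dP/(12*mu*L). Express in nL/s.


Step 1: Convert all dimensions to SI (meters).
w = 192e-6 m, h = 14e-6 m, L = 35337e-6 m, dP = 257e3 Pa
Step 2: Q = w * h^3 * dP / (12 * mu * L)
Q = 192e-6 * (14e-6)^3 * 257e3 / (12 * 0.001 * 35337e-6) = 3.1930634e-10 m^3/s
Step 3: Convert Q from m^3/s to nL/s (1 m^3 = 1e12 nL, so multiply by 1e12).
Q = 319.306 nL/s


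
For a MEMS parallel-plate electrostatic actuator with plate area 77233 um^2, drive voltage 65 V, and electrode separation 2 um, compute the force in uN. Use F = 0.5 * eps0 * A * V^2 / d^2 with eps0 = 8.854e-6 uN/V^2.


Step 1: Identify parameters.
eps0 = 8.854e-6 uN/V^2, A = 77233 um^2, V = 65 V, d = 2 um
Step 2: Compute V^2 = 65^2 = 4225
Step 3: Compute d^2 = 2^2 = 4
Step 4: F = 0.5 * 8.854e-6 * 77233 * 4225 / 4
F = 361.143 uN


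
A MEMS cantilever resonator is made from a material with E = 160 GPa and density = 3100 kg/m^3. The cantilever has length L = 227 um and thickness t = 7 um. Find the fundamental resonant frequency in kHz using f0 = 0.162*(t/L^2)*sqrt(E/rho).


Step 1: Convert units to SI.
t_SI = 7e-6 m, L_SI = 227e-6 m
Step 2: Calculate sqrt(E/rho).
sqrt(160e9 / 3100) = 7184.21 m/s
Step 3: Compute f0.
f0 = 0.162 * 7e-6 / (227e-6)^2 * 7184.21 = 158103.1 Hz = 158.1 kHz


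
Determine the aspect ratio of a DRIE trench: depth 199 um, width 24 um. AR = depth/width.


Step 1: AR = depth / width
Step 2: AR = 199 / 24
AR = 8.3


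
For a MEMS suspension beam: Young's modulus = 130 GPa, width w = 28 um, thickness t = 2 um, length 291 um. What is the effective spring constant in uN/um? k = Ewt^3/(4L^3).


Step 1: Convert E to consistent units (1 GPa = 1000 uN/um^2).
E = 130 GPa = 130000 uN/um^2
Step 2: Compute t^3 = 2^3 = 8
Step 3: Compute L^3 = 291^3 = 24642171
Step 4: k = 130000 * 28 * 8 / (4 * 24642171)
k = 0.2954 uN/um


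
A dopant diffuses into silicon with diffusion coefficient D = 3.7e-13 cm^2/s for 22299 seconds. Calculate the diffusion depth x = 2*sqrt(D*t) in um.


Step 1: Compute D*t = 3.7e-13 * 22299 = 8.25063e-09 cm^2
Step 2: sqrt(D*t) = 9.0833e-05 cm
Step 3: x = 2 * 9.0833e-05 cm = 1.81666e-04 cm
Step 4: Convert to um (1 cm = 1e4 um): x = 1.817 um


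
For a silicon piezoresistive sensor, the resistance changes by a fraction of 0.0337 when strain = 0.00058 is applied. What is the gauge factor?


Step 1: Identify values.
dR/R = 0.0337, strain = 0.00058
Step 2: GF = (dR/R) / strain = 0.0337 / 0.00058
GF = 58.1


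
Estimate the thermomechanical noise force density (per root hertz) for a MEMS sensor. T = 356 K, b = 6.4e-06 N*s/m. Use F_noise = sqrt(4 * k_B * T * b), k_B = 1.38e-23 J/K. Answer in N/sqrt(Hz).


Step 1: Compute 4 * k_B * T * b
= 4 * 1.38e-23 * 356 * 6.4e-06
= 1.2577e-25 N^2/Hz
Step 2: F_noise = sqrt(1.2577e-25)
F_noise = 3.55e-13 N/sqrt(Hz)


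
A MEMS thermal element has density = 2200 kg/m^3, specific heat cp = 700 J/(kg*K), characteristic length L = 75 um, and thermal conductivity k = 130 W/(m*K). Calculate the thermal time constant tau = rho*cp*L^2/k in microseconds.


Step 1: Convert L to m: L = 75e-6 m
Step 2: L^2 = (75e-6)^2 = 5.625e-09 m^2
Step 3: tau = 2200 * 700 * 5.625e-09 / 130 = 6.663462e-05 s
Step 4: Convert to microseconds (multiply by 1e6).
tau = 66.635 us


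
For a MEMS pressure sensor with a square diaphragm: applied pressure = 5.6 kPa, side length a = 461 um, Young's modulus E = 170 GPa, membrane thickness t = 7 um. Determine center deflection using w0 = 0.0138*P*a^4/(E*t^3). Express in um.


Step 1: Convert pressure to compatible units (E is in GPa, so P in GPa).
P = 5.6 kPa = 5.6e-6 GPa
Step 2: Compute numerator: 0.0138 * P * a^4.
a^4 = 461^4 = 45165175441
numerator = 0.0138 * 5.6e-6 * 45165175441 = 3.4904e+03
Step 3: Compute denominator: E * t^3 = 170 * 7^3 = 58310
Step 4: w0 = numerator / denominator = 3.4904e+03 / 58310 = 0.0599 um


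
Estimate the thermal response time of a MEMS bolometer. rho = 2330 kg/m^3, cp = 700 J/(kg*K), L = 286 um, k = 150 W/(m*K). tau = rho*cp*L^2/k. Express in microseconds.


Step 1: Convert L to m: L = 286e-6 m
Step 2: L^2 = (286e-6)^2 = 8.1796e-08 m^2
Step 3: tau = 2330 * 700 * 8.1796e-08 / 150 = 8.8939517e-04 s
Step 4: Convert to microseconds (multiply by 1e6).
tau = 889.395 us


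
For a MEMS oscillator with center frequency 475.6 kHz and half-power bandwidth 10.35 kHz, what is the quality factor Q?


Step 1: Q = f0 / bandwidth
Step 2: Q = 475.6 / 10.35
Q = 46.0


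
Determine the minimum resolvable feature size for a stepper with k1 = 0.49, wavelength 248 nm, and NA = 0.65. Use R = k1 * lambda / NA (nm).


Step 1: Identify values: k1 = 0.49, lambda = 248 nm, NA = 0.65
Step 2: R = k1 * lambda / NA
R = 0.49 * 248 / 0.65
R = 187.0 nm


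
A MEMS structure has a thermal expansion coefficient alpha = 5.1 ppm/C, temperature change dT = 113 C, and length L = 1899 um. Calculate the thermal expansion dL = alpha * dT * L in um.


Step 1: Convert CTE: alpha = 5.1 ppm/C = 5.1e-6 /C
Step 2: dL = 5.1e-6 * 113 * 1899
dL = 1.0944 um


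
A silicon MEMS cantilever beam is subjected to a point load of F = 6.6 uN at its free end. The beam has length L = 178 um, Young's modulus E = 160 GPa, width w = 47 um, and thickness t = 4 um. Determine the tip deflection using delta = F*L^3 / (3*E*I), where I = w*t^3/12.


Step 1: Calculate the second moment of area.
I = w * t^3 / 12 = 47 * 4^3 / 12 = 250.6667 um^4
Step 2: Convert E to consistent units (1 GPa = 1000 uN/um^2).
E = 160 GPa = 160000 uN/um^2
Step 3: Calculate tip deflection.
delta = F * L^3 / (3 * E * I)
delta = 6.6 * 178^3 / (3 * 160000 * 250.6667)
delta = 0.3094 um


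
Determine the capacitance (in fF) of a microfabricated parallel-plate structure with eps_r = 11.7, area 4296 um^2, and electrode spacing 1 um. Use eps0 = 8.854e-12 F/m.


Step 1: Convert area to m^2: A = 4296e-12 m^2
Step 2: Convert gap to m: d = 1e-6 m
Step 3: C = eps0 * eps_r * A / d
C = 8.854e-12 * 11.7 * 4296e-12 / 1e-6
Step 4: Convert to fF (multiply by 1e15).
C = 445.03 fF


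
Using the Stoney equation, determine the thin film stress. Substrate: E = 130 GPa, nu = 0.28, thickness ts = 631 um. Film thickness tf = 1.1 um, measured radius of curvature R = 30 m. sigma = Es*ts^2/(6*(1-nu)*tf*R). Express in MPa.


Step 1: Compute numerator: Es * ts^2 = 130 * 631^2 = 51760930 (GPa*um^2)
Step 2: Compute denominator (R in um): 6*(1-nu)*tf*R = 6*0.72*1.1*30e6 = 142560000.0 (um^2)
Step 3: sigma (GPa) = 51760930 / 142560000.0 = 3.63082e-01 GPa
Step 4: Convert to MPa (x1000): sigma = 363.1 MPa


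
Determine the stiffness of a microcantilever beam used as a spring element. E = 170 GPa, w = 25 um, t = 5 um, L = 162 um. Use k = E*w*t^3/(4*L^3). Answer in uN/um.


Step 1: Convert E to consistent units (1 GPa = 1000 uN/um^2).
E = 170 GPa = 170000 uN/um^2
Step 2: Compute t^3 = 5^3 = 125
Step 3: Compute L^3 = 162^3 = 4251528
Step 4: k = 170000 * 25 * 125 / (4 * 4251528)
k = 31.2388 uN/um


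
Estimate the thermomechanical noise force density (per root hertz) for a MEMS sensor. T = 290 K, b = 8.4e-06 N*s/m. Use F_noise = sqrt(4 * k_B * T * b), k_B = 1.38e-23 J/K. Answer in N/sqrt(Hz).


Step 1: Compute 4 * k_B * T * b
= 4 * 1.38e-23 * 290 * 8.4e-06
= 1.3447e-25 N^2/Hz
Step 2: F_noise = sqrt(1.3447e-25)
F_noise = 3.67e-13 N/sqrt(Hz)
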